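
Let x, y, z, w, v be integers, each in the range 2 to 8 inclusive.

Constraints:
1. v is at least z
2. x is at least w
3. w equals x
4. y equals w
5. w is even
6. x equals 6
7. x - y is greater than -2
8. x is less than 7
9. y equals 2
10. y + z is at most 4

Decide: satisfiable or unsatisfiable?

Unsatisfiable

Constraint 9 fixes y = 2 and constraint 6 fixes x = 6. Constraints 3 and 4 give y = w = x, so y = x. But 2 ≠ 6 — contradiction.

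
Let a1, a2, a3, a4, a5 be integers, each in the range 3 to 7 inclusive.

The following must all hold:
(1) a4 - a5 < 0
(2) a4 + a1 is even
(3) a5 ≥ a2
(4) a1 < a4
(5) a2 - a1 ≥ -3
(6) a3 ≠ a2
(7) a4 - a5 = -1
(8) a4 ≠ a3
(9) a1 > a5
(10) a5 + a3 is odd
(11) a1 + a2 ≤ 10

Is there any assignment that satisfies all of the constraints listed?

Unsatisfiable

Constraints 1, 4, and 9 give a4 < a5, a5 < a1, a1 < a4. Chaining: a4 < a5 < a1 < a4, which forces a4 < a4 — impossible.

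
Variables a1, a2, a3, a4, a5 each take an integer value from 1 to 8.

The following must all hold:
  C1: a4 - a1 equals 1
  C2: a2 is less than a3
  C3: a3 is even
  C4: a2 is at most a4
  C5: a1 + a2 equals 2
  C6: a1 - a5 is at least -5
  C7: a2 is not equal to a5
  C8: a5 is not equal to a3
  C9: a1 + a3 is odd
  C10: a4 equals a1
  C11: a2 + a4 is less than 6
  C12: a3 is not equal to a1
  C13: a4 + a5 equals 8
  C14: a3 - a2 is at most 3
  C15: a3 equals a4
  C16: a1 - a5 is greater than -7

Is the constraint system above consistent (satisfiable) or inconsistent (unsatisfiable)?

From constraints 10 and 15, a3 = a4 = a1, so a3 = a1. But constraint 12 says a3 ≠ a1. Contradiction.

Unsatisfiable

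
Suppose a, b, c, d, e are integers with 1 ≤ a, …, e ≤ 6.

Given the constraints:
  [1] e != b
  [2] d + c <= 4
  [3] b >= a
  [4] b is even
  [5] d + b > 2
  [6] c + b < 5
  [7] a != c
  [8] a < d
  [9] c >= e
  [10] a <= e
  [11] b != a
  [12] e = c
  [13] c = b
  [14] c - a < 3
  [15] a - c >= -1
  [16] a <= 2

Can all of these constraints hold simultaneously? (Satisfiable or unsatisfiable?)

From constraints 12 and 13, e = c = b, so e = b. But constraint 1 says e ≠ b. Contradiction.

Unsatisfiable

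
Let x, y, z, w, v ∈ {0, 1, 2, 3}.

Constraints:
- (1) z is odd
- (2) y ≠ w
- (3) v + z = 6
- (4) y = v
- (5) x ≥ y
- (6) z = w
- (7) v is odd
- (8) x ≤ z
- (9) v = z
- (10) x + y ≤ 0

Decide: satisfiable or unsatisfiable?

From constraints 4, 6, and 9, y = v = z = w, so y = w. But constraint 2 says y ≠ w. Contradiction.

Unsatisfiable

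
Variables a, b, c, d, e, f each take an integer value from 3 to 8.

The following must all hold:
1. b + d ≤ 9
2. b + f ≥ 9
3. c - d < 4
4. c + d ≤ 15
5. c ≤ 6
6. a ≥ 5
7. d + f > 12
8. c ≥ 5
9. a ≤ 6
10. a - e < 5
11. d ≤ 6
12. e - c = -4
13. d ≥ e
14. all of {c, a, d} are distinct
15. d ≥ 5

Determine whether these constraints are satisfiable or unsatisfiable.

Unsatisfiable

Constraints 5, 6, 8, 9, 11, and 15 confine each of c, a, d to the 2 values {5, 6}.
Constraint 14 requires all 3 of them to be distinct, but only 2 values are available — impossible by the pigeonhole principle.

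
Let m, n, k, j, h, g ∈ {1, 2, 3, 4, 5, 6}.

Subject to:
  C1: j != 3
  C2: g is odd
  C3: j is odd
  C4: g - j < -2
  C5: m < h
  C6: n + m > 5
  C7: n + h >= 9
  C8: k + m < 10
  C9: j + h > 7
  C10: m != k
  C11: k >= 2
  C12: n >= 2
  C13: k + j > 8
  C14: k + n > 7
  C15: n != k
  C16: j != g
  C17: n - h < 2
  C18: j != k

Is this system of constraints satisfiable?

Take m = 3, n = 4, k = 6, j = 5, h = 5, g = 1. Then constraint 4: g - j = -4; constraint 6: n + m = 7; constraint 7: n + h = 9, and every other listed constraint is also met.

Satisfiable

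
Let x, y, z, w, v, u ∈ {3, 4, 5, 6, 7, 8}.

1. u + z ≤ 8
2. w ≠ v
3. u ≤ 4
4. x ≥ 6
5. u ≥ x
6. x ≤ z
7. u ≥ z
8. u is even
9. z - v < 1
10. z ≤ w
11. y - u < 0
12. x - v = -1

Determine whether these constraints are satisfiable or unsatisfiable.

Unsatisfiable

From constraints 4 and 5: u ≥ x and x ≥ 6, so u ≥ 6. From constraint 3: u ≤ 4. But 4 < 6, so no value of u works.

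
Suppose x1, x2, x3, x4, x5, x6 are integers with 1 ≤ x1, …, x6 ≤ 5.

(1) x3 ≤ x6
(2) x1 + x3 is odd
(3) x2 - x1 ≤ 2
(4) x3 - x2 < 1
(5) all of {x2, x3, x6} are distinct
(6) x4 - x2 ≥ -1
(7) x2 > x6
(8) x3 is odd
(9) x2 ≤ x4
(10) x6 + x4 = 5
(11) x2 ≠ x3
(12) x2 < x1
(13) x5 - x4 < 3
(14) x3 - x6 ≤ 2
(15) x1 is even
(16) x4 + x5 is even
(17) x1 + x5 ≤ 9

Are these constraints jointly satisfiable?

Satisfiable

Setting (x1, x2, x3, x4, x5, x6) = (4, 3, 1, 3, 5, 2) satisfies everything: constraint 3: x2 - x1 = -1; constraint 4: x3 - x2 = -2; constraint 6: x4 - x2 = 0, and the others follow.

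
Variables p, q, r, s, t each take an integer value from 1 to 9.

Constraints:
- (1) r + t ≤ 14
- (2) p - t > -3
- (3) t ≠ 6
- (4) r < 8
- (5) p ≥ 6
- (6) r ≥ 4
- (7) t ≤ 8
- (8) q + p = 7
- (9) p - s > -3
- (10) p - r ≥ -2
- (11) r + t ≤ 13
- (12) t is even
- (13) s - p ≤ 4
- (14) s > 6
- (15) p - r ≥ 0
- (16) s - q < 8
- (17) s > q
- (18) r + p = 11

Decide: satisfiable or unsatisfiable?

Setting (p, q, r, s, t) = (6, 1, 5, 8, 8) satisfies everything: constraint 1: r + t = 13; constraint 2: p - t = -2; constraint 8: q + p = 7, and the others follow.

Satisfiable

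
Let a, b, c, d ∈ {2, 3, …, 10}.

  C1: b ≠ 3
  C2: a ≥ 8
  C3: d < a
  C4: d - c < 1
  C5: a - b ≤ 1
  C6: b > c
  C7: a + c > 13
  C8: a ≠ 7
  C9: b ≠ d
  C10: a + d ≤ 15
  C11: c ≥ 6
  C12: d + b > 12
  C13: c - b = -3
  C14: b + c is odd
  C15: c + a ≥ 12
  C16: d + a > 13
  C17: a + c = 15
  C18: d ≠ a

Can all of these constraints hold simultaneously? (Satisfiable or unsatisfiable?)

Try a = 9, b = 9, c = 6, d = 6.
Check constraint 4: d - c = 0; constraint 5: a - b = 0; constraint 7: a + c = 15. The remaining constraints are straightforward to verify.

Satisfiable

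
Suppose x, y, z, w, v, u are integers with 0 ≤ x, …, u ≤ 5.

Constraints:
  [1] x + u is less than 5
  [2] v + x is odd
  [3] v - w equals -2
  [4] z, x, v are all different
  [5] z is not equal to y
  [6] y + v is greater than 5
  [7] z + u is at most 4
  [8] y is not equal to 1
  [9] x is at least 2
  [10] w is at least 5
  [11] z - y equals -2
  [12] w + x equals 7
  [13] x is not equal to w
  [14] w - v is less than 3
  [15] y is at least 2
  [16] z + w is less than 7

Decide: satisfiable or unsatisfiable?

The assignment x = 2, y = 3, z = 1, w = 5, v = 3, u = 2 works:
  constraint 1 holds since x + u = 4.
  constraint 3 holds since v - w = -2.
The rest check out directly.

Satisfiable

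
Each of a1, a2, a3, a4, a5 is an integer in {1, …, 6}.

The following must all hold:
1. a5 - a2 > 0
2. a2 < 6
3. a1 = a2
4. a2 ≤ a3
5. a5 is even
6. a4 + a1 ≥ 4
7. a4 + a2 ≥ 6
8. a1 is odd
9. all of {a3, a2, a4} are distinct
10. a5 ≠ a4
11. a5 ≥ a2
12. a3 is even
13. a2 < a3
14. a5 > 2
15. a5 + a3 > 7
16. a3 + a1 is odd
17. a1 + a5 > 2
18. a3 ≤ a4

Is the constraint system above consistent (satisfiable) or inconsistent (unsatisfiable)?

The assignment a1 = 1, a2 = 1, a3 = 4, a4 = 6, a5 = 4 works:
  constraint 1 holds since a5 - a2 = 3.
  constraint 6 holds since a4 + a1 = 7.
  constraint 7 holds since a4 + a2 = 7.
The rest check out directly.

Satisfiable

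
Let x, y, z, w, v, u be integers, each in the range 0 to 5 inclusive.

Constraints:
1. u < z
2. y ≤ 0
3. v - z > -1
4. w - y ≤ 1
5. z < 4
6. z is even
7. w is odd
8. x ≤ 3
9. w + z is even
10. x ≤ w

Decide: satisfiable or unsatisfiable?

Unsatisfiable

Constraint 7 makes w odd and constraint 6 makes z even, so w + z must be odd. Constraint 9 says w + z is even — contradiction.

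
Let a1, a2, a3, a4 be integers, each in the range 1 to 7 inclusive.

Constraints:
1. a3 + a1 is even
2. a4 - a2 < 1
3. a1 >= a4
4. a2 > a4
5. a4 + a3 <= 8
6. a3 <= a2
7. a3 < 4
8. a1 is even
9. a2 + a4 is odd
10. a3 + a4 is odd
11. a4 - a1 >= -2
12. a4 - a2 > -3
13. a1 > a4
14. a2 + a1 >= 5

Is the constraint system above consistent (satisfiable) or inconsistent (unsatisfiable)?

Try a1 = 4, a2 = 4, a3 = 2, a4 = 3.
Check constraint 2: a4 - a2 = -1; constraint 5: a4 + a3 = 5. The remaining constraints are straightforward to verify.

Satisfiable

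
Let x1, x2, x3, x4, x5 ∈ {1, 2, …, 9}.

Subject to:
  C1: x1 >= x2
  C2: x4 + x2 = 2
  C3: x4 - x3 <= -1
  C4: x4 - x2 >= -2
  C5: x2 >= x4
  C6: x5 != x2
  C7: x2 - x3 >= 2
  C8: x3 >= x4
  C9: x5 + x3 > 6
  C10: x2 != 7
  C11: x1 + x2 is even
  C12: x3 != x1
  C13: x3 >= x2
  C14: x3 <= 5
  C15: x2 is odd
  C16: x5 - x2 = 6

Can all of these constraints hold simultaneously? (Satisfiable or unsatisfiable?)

Unsatisfiable

Constraints 3, 4, and 7 give x2 − x3 ≥ 2, x3 − x4 ≥ 1, x4 − x2 ≥ -2.
Adding all 3 inequalities: the left sides telescope to 0, and the right sides sum to 2 + 1 + (-2) = 1. So 0 ≥ 1, which is false.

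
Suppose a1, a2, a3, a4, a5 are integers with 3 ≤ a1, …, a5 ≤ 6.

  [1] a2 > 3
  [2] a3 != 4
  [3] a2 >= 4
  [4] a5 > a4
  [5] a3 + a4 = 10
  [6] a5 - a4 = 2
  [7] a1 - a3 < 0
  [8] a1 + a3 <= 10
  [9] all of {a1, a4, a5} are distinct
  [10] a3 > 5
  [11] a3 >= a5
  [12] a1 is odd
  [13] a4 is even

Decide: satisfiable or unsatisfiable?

Satisfiable

One satisfying assignment is a1 = 3, a2 = 5, a3 = 6, a4 = 4, a5 = 6.
For the less obvious constraints — constraint 5: a3 + a4 = 10; constraint 6: a5 - a4 = 2 — and the others hold by inspection.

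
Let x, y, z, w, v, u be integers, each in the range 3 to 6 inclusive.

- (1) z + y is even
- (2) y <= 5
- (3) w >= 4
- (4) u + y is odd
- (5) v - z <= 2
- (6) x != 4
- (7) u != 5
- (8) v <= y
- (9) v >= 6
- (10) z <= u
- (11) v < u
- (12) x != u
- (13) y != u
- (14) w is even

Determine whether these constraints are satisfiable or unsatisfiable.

From constraints 8 and 9: y ≥ v and v ≥ 6, so y ≥ 6. From constraint 2: y ≤ 5. But 5 < 6, so no value of y works.

Unsatisfiable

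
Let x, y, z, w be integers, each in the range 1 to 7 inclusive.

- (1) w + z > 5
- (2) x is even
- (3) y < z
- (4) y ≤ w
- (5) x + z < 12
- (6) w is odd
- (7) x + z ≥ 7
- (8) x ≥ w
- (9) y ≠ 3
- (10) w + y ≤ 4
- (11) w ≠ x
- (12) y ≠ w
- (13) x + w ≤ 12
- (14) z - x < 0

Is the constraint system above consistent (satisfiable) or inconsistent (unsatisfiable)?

Setting (x, y, z, w) = (6, 1, 3, 3) satisfies everything: constraint 1: w + z = 6; constraint 5: x + z = 9; constraint 7: x + z = 9, and the others follow.

Satisfiable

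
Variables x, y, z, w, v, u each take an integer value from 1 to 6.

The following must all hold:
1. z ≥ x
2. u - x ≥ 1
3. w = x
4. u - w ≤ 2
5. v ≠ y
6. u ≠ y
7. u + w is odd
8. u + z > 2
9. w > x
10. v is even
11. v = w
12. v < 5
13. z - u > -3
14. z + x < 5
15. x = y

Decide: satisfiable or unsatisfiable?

Unsatisfiable

From constraints 3, 11, and 15, v = w = x = y, so v = y. But constraint 5 says v ≠ y. Contradiction.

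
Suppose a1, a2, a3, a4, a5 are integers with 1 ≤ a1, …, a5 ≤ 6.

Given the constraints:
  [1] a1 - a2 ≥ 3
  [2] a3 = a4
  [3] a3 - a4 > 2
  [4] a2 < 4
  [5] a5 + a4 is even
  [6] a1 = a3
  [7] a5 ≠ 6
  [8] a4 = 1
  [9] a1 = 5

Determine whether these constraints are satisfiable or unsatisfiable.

Constraint 9 fixes a1 = 5 and constraint 8 fixes a4 = 1. Constraints 2 and 6 give a1 = a3 = a4, so a1 = a4. But 5 ≠ 1 — contradiction.

Unsatisfiable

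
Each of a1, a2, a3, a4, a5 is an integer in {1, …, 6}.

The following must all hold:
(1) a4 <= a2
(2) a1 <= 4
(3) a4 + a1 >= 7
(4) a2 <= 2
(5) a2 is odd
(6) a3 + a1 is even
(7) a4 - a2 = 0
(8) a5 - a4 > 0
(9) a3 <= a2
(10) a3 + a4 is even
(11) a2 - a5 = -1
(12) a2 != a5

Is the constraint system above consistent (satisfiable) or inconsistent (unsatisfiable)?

From constraints 1 and 4: a4 ≤ a2 ≤ 2. From constraint 2: a1 ≤ 4. Hence a4 + a1 ≤ 6. But constraint 3 requires a4 + a1 ≥ 7, and 7 > 6. Contradiction.

Unsatisfiable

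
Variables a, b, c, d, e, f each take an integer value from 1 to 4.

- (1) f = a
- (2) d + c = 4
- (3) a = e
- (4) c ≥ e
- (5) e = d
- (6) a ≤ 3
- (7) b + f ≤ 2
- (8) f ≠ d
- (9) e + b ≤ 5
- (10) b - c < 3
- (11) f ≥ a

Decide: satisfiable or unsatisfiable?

Unsatisfiable

From constraints 1, 3, and 5, f = a = e = d, so f = d. But constraint 8 says f ≠ d. Contradiction.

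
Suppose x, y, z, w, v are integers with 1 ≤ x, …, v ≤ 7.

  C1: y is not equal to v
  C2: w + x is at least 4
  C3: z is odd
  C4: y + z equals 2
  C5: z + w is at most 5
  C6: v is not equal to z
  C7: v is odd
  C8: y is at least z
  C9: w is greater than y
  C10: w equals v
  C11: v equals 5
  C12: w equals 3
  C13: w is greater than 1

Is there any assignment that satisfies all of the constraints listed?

Unsatisfiable

Constraint 12 fixes w = 3 and constraint 11 fixes v = 5, but constraint 10 requires w = v. Since 3 ≠ 5, contradiction.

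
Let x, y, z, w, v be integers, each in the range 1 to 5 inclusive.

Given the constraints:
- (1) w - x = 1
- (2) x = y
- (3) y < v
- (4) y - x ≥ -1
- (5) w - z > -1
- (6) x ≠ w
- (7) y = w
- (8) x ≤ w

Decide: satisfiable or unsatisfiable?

From constraints 2 and 7, x = y = w, so x = w. But constraint 6 says x ≠ w. Contradiction.

Unsatisfiable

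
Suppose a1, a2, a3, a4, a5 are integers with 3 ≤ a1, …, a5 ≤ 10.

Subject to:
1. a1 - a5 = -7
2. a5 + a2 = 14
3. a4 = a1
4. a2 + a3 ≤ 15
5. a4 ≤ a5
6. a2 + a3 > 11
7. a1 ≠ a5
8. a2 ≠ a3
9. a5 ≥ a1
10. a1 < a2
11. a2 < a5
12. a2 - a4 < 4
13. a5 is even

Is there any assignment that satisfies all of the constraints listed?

The assignment a1 = 3, a2 = 4, a3 = 10, a4 = 3, a5 = 10 works:
  constraint 1 holds since a1 - a5 = -7.
  constraint 2 holds since a5 + a2 = 14.
  constraint 4 holds since a2 + a3 = 14.
The rest check out directly.

Satisfiable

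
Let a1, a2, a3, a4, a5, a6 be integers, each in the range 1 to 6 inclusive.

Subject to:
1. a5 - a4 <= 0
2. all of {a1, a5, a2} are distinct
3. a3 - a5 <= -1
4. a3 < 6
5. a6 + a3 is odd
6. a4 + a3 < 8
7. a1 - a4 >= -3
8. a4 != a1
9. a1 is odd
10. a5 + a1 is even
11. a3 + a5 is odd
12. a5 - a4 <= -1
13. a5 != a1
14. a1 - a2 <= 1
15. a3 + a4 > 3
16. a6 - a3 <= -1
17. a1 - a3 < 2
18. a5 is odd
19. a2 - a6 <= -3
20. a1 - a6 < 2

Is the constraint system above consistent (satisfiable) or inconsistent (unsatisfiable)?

Unsatisfiable

Constraints 3, 7, 12, 14, 16, and 19 give a5 − a3 ≥ 1, a3 − a6 ≥ 1, a6 − a2 ≥ 3, a2 − a1 ≥ -1, a1 − a4 ≥ -3, a4 − a5 ≥ 1.
Adding all 6 inequalities: the left sides telescope to 0, and the right sides sum to 1 + 1 + 3 + (-1) + (-3) + 1 = 2. So 0 ≥ 2, which is false.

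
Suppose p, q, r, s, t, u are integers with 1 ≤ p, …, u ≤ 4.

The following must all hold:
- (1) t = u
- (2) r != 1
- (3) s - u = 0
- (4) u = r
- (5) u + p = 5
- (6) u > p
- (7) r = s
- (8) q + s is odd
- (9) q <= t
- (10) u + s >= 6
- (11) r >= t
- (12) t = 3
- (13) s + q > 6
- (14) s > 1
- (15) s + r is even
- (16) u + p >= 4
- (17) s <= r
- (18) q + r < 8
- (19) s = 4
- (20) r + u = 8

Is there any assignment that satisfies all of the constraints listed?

Unsatisfiable

Constraint 12 fixes t = 3 and constraint 19 fixes s = 4. Constraints 1, 4, and 7 give t = u = r = s, so t = s. But 3 ≠ 4 — contradiction.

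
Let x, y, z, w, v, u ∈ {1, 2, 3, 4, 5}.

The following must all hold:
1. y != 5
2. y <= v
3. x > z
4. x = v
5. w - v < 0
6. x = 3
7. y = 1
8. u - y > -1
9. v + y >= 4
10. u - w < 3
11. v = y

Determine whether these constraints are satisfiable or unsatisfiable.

Unsatisfiable

Constraint 6 fixes x = 3 and constraint 7 fixes y = 1. Constraints 4 and 11 give x = v = y, so x = y. But 3 ≠ 1 — contradiction.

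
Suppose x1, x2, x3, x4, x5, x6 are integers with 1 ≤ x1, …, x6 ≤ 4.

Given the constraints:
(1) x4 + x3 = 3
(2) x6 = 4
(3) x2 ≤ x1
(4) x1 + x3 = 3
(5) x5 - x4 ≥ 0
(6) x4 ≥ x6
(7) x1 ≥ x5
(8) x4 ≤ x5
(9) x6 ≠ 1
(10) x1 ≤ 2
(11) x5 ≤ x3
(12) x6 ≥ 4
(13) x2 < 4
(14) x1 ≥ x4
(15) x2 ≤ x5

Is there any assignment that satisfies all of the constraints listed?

From constraints 6 and 12: x4 ≥ x6 and x6 ≥ 4, so x4 ≥ 4. From constraints 10 and 14: x4 ≤ x1 and x1 ≤ 2, so x4 ≤ 2. But 2 < 4, so no value of x4 works.

Unsatisfiable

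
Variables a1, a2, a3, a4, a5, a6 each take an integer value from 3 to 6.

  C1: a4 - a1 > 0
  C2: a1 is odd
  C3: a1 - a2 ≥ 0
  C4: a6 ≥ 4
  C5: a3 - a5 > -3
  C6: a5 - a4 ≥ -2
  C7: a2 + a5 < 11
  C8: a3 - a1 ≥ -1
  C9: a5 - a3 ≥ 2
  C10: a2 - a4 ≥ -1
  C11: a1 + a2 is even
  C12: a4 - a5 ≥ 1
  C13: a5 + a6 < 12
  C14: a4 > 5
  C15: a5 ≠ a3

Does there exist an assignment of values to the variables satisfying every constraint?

Unsatisfiable

Constraints 3, 8, 9, 10, and 12 give a3 − a1 ≥ -1, a1 − a2 ≥ 0, a2 − a4 ≥ -1, a4 − a5 ≥ 1, a5 − a3 ≥ 2.
Adding all 5 inequalities: the left sides telescope to 0, and the right sides sum to (-1) + 0 + (-1) + 1 + 2 = 1. So 0 ≥ 1, which is false.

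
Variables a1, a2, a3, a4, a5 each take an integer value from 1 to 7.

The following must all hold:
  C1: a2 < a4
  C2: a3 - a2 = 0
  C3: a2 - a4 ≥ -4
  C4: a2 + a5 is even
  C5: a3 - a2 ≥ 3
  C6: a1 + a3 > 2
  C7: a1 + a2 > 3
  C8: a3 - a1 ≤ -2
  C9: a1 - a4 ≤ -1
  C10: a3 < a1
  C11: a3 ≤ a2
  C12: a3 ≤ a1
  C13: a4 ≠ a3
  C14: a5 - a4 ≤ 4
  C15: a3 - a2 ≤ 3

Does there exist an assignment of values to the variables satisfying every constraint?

Unsatisfiable

Constraints 3, 5, 8, and 9 give a1 − a3 ≥ 2, a3 − a2 ≥ 3, a2 − a4 ≥ -4, a4 − a1 ≥ 1.
Adding all 4 inequalities: the left sides telescope to 0, and the right sides sum to 2 + 3 + (-4) + 1 = 2. So 0 ≥ 2, which is false.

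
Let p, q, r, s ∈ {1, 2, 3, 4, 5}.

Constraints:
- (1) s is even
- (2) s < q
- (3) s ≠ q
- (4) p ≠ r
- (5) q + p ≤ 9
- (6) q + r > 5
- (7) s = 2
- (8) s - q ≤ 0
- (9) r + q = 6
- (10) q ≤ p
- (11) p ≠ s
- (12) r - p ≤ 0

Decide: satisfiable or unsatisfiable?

Satisfiable

Setting (p, q, r, s) = (5, 3, 3, 2) satisfies everything: constraint 5: q + p = 8; constraint 6: q + r = 6, and the others follow.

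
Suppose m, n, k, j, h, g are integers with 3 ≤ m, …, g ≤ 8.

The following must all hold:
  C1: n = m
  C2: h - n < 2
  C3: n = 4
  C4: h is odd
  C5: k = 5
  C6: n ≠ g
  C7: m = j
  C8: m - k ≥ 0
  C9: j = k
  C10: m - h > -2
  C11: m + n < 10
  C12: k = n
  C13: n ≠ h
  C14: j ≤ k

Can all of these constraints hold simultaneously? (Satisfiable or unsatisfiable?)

Unsatisfiable

Constraint 3 fixes n = 4 and constraint 5 fixes k = 5. Constraints 1, 7, and 9 give n = m = j = k, so n = k. But 4 ≠ 5 — contradiction.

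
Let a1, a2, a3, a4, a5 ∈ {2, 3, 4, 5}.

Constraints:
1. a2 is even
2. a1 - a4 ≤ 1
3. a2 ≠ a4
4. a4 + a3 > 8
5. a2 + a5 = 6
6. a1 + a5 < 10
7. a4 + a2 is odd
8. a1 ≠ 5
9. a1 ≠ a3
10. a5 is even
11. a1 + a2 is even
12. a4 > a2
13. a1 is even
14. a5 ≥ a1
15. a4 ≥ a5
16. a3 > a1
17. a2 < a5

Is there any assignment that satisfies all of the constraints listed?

Take a1 = 4, a2 = 2, a3 = 5, a4 = 5, a5 = 4. Then constraint 2: a1 - a4 = -1; constraint 4: a4 + a3 = 10, and every other listed constraint is also met.

Satisfiable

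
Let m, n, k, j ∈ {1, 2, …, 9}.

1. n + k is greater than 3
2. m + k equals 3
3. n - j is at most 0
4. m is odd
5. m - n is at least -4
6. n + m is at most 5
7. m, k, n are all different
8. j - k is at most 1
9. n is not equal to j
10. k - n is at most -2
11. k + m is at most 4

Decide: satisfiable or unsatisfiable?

Constraints 3, 8, and 10 give n − k ≥ 2, k − j ≥ -1, j − n ≥ 0.
Adding all 3 inequalities: the left sides telescope to 0, and the right sides sum to 2 + (-1) + 0 = 1. So 0 ≥ 1, which is false.

Unsatisfiable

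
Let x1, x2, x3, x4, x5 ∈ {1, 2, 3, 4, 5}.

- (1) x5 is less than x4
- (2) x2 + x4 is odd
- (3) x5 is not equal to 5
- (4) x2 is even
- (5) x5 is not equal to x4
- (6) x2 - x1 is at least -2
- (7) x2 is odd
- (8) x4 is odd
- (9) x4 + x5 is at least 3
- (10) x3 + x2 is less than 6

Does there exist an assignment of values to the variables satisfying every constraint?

Unsatisfiable

Constraint 7 makes x2 odd and constraint 8 makes x4 odd, so x2 + x4 must be even. Constraint 2 says x2 + x4 is odd — contradiction.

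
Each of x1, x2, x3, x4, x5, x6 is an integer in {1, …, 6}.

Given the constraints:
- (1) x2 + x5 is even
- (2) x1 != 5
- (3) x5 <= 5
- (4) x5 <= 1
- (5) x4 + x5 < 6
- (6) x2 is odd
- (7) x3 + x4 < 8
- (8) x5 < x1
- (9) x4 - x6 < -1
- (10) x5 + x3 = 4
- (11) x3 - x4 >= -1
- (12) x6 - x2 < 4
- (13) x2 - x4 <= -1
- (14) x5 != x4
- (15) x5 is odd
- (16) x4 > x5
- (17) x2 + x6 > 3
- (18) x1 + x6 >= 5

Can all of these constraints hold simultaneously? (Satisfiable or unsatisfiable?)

One satisfying assignment is x1 = 4, x2 = 1, x3 = 3, x4 = 2, x5 = 1, x6 = 4.
For the less obvious constraints — constraint 5: x4 + x5 = 3; constraint 7: x3 + x4 = 5; constraint 9: x4 - x6 = -2 — and the others hold by inspection.

Satisfiable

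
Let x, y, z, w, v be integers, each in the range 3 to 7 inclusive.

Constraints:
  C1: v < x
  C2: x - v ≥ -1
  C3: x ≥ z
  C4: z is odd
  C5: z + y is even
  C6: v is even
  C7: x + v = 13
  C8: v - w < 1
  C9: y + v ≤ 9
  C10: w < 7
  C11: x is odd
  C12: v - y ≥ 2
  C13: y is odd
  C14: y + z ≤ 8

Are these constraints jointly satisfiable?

Satisfiable

The assignment x = 7, y = 3, z = 3, w = 6, v = 6 works:
  constraint 2 holds since x - v = 1.
  constraint 7 holds since x + v = 13.
The rest check out directly.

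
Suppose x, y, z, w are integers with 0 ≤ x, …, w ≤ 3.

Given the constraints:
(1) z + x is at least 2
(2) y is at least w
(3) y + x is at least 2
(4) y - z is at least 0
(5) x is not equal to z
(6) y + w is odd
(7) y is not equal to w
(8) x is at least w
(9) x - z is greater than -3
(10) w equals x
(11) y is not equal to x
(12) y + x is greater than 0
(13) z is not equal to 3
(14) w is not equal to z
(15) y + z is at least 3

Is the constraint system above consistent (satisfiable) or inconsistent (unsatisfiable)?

Try x = 0, y = 3, z = 2, w = 0.
Check constraint 1: z + x = 2; constraint 3: y + x = 3. The remaining constraints are straightforward to verify.

Satisfiable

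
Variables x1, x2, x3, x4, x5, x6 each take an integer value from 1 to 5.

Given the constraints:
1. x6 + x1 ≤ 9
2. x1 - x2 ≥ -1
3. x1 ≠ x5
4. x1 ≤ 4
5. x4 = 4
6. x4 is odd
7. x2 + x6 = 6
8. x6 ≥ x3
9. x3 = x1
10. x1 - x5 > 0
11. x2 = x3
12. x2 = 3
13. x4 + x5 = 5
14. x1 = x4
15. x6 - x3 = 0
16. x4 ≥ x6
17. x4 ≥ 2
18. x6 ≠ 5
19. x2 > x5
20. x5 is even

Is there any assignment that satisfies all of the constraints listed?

Constraint 12 fixes x2 = 3 and constraint 5 fixes x4 = 4. Constraints 9, 11, and 14 give x2 = x3 = x1 = x4, so x2 = x4. But 3 ≠ 4 — contradiction.

Unsatisfiable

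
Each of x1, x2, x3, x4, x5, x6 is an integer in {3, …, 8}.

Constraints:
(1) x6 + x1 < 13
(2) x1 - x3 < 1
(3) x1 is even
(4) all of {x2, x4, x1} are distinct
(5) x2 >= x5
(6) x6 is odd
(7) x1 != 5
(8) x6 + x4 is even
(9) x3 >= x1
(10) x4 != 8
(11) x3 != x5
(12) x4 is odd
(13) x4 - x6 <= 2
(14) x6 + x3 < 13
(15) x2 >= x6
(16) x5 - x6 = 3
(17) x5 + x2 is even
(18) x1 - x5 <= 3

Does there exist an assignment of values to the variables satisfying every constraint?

Satisfiable

Setting (x1, x2, x3, x4, x5, x6) = (8, 6, 8, 5, 6, 3) satisfies everything: constraint 1: x6 + x1 = 11; constraint 2: x1 - x3 = 0, and the others follow.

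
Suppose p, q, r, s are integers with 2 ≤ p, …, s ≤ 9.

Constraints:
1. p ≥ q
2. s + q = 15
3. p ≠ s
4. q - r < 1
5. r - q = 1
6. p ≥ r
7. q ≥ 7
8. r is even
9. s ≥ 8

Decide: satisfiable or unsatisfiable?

The assignment p = 9, q = 7, r = 8, s = 8 works:
  constraint 2 holds since s + q = 15.
  constraint 4 holds since q - r = -1.
The rest check out directly.

Satisfiable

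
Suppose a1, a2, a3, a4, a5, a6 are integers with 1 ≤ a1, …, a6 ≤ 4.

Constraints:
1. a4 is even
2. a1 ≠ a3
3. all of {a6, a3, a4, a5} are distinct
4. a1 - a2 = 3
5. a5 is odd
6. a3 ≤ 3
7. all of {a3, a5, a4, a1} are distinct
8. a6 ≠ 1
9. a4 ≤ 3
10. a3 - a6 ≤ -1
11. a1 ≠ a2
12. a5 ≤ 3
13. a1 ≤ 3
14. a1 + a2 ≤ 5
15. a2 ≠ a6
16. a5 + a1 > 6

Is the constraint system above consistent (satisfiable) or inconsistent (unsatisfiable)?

Unsatisfiable

Constraints 6, 9, 12, and 13 confine each of a3, a5, a4, a1 to the 3 values {1, …, 3} (the domain already gives each ≥ 1).
Constraint 7 requires all 4 of them to be distinct, but only 3 values are available — impossible by the pigeonhole principle.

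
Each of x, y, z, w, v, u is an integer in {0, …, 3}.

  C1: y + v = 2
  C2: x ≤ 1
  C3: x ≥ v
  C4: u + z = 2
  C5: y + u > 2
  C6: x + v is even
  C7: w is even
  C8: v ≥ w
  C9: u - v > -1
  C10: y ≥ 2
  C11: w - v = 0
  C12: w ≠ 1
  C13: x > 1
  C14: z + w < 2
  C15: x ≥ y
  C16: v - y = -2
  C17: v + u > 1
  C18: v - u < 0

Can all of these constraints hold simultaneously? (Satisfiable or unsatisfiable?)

Unsatisfiable

From constraint 10: y ≥ 2. From constraints 2 and 15: y ≤ x and x ≤ 1, so y ≤ 1. But 1 < 2, so no value of y works.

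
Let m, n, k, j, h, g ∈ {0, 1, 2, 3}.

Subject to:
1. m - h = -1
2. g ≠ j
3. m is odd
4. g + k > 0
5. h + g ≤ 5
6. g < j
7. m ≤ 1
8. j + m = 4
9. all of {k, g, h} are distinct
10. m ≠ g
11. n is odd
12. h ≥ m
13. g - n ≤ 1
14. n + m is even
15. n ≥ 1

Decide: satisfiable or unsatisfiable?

Satisfiable

One satisfying assignment is m = 1, n = 1, k = 3, j = 3, h = 2, g = 0.
For the less obvious constraints — constraint 1: m - h = -1; constraint 4: g + k = 3 — and the others hold by inspection.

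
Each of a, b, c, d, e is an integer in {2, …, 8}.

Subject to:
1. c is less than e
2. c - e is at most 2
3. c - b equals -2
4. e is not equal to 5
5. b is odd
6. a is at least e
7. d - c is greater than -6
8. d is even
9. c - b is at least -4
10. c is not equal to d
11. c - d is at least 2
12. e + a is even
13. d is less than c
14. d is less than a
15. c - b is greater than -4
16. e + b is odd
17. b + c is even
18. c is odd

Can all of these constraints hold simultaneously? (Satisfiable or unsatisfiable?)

The assignment a = 8, b = 7, c = 5, d = 2, e = 6 works:
  constraint 2 holds since c - e = -1.
  constraint 3 holds since c - b = -2.
  constraint 7 holds since d - c = -3.
The rest check out directly.

Satisfiable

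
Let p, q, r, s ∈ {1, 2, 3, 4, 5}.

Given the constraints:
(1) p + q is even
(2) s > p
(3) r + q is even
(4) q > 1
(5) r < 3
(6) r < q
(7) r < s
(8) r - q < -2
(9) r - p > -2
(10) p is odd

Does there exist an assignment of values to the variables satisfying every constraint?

One satisfying assignment is p = 1, q = 5, r = 1, s = 3.
For the less obvious constraints — constraint 1: p + q = 6 is even; constraint 8: r - q = -4; constraint 9: r - p = 0 — and the others hold by inspection.

Satisfiable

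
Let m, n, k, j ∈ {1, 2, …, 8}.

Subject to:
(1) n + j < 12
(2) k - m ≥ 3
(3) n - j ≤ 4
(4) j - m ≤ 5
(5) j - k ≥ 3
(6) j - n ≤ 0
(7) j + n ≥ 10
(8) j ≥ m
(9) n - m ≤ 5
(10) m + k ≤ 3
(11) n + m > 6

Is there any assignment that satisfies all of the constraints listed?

Unsatisfiable

Constraints 2, 5, 6, and 9 give k − m ≥ 3, m − n ≥ -5, n − j ≥ 0, j − k ≥ 3.
Adding all 4 inequalities: the left sides telescope to 0, and the right sides sum to 3 + (-5) + 0 + 3 = 1. So 0 ≥ 1, which is false.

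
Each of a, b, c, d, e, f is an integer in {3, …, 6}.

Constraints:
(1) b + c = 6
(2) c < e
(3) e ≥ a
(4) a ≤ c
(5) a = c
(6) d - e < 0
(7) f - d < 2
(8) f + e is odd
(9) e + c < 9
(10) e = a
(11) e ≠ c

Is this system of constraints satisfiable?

Unsatisfiable

From constraints 5 and 10, e = a = c, so e = c. But constraint 11 says e ≠ c. Contradiction.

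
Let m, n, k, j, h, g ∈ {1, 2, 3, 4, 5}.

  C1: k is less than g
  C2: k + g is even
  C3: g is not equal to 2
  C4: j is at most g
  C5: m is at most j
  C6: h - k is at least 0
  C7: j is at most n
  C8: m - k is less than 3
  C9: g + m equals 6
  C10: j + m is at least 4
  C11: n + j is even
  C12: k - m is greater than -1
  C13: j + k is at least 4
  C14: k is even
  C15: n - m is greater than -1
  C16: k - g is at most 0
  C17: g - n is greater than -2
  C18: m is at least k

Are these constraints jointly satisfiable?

The assignment m = 2, n = 4, k = 2, j = 2, h = 2, g = 4 works:
  constraint 6 holds since h - k = 0.
  constraint 8 holds since m - k = 0.
The rest check out directly.

Satisfiable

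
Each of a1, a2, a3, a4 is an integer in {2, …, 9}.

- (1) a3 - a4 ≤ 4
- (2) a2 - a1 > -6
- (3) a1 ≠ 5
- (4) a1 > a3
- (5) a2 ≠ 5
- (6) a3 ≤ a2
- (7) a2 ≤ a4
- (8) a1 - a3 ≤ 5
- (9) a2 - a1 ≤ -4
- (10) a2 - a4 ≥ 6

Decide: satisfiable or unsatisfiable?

Constraints 1, 8, 9, and 10 give a3 − a1 ≥ -5, a1 − a2 ≥ 4, a2 − a4 ≥ 6, a4 − a3 ≥ -4.
Adding all 4 inequalities: the left sides telescope to 0, and the right sides sum to (-5) + 4 + 6 + (-4) = 1. So 0 ≥ 1, which is false.

Unsatisfiable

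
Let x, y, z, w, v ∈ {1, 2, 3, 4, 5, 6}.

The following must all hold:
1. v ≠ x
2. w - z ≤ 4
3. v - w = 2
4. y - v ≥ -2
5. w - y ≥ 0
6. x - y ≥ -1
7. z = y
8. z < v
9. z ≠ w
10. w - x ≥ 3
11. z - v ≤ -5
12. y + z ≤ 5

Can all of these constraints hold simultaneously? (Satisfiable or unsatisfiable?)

Unsatisfiable

Constraints 2, 4, 6, 10, and 11 give z − w ≥ -4, w − x ≥ 3, x − y ≥ -1, y − v ≥ -2, v − z ≥ 5.
Adding all 5 inequalities: the left sides telescope to 0, and the right sides sum to (-4) + 3 + (-1) + (-2) + 5 = 1. So 0 ≥ 1, which is false.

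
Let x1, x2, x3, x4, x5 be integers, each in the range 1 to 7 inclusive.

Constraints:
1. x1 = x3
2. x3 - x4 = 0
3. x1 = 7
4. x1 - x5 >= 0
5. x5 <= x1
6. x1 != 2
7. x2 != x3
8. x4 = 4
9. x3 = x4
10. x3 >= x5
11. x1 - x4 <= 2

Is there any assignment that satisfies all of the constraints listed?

Unsatisfiable

Constraint 3 fixes x1 = 7 and constraint 8 fixes x4 = 4. Constraints 1 and 9 give x1 = x3 = x4, so x1 = x4. But 7 ≠ 4 — contradiction.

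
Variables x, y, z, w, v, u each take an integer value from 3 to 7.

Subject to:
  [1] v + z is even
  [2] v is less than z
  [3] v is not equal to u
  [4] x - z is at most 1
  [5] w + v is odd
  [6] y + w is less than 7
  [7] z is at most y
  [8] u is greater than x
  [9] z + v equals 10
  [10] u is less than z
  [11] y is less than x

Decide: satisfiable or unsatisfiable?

Unsatisfiable

Constraints 7, 8, 10, and 11 give y < x, x < u, u < z, z ≤ y. Chaining: y < x < u < z ≤ y, which forces y < y — impossible.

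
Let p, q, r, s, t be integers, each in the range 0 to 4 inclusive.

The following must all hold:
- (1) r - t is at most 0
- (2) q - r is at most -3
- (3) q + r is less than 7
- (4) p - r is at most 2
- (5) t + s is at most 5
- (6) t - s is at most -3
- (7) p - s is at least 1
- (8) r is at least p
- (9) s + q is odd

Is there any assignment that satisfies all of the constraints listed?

Unsatisfiable

Constraints 1, 4, 6, and 7 give p − s ≥ 1, s − t ≥ 3, t − r ≥ 0, r − p ≥ -2.
Adding all 4 inequalities: the left sides telescope to 0, and the right sides sum to 1 + 3 + 0 + (-2) = 2. So 0 ≥ 2, which is false.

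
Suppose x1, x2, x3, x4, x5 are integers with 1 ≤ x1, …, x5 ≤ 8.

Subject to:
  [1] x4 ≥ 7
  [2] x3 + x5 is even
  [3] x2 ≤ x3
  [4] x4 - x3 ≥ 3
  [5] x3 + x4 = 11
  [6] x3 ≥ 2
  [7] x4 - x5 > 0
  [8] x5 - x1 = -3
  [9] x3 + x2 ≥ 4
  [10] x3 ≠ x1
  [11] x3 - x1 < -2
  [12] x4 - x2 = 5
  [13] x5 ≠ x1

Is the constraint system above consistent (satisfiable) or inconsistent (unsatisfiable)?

Satisfiable

Take x1 = 8, x2 = 3, x3 = 3, x4 = 8, x5 = 5. Then constraint 4: x4 - x3 = 5; constraint 5: x3 + x4 = 11; constraint 7: x4 - x5 = 3, and every other listed constraint is also met.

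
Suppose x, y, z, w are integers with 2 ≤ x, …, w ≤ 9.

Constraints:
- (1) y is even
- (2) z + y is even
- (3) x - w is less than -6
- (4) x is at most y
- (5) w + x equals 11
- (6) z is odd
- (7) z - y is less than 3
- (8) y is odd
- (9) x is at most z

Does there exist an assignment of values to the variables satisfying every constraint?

Unsatisfiable

Constraint 6 makes z odd and constraint 1 makes y even, so z + y must be odd. Constraint 2 says z + y is even — contradiction.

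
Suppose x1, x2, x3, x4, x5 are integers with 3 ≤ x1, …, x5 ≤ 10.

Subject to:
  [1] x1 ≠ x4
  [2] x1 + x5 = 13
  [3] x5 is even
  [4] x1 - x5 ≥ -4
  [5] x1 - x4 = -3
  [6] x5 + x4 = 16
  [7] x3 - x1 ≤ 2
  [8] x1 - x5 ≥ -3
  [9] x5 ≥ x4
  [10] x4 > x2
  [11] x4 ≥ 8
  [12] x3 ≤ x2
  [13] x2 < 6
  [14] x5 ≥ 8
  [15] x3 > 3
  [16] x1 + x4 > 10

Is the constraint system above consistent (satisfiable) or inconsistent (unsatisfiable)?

Take x1 = 5, x2 = 4, x3 = 4, x4 = 8, x5 = 8. Then constraint 2: x1 + x5 = 13; constraint 4: x1 - x5 = -3, and every other listed constraint is also met.

Satisfiable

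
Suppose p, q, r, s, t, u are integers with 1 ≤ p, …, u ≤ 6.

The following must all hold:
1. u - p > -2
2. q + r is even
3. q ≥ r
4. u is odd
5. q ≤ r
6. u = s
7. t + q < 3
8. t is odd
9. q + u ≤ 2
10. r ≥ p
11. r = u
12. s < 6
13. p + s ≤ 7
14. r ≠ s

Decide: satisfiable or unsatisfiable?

Unsatisfiable

From constraints 6 and 11, r = u = s, so r = s. But constraint 14 says r ≠ s. Contradiction.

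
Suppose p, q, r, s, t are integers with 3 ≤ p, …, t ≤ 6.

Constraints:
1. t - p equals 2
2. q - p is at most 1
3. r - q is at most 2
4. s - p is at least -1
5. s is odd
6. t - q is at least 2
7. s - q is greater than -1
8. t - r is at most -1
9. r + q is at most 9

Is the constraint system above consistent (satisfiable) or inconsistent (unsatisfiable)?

Unsatisfiable

Constraints 3, 6, and 8 give t − q ≥ 2, q − r ≥ -2, r − t ≥ 1.
Adding all 3 inequalities: the left sides telescope to 0, and the right sides sum to 2 + (-2) + 1 = 1. So 0 ≥ 1, which is false.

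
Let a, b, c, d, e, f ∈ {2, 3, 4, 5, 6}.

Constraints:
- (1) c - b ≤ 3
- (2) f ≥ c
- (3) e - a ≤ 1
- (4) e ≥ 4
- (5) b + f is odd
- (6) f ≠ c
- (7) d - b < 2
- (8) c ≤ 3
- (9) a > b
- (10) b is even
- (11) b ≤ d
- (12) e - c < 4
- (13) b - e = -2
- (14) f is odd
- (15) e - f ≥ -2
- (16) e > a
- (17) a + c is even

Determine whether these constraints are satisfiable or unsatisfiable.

One satisfying assignment is a = 3, b = 2, c = 3, d = 2, e = 4, f = 5.
For the less obvious constraints — constraint 1: c - b = 1; constraint 3: e - a = 1 — and the others hold by inspection.

Satisfiable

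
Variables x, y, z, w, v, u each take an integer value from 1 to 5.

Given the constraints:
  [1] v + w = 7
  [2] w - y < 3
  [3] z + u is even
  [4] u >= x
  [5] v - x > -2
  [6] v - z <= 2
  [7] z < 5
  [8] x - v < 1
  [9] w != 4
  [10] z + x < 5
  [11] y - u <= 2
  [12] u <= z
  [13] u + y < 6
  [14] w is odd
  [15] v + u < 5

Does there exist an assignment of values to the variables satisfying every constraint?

The assignment x = 1, y = 3, z = 3, w = 5, v = 2, u = 1 works:
  constraint 1 holds since v + w = 7.
  constraint 2 holds since w - y = 2.
  constraint 5 holds since v - x = 1.
The rest check out directly.

Satisfiable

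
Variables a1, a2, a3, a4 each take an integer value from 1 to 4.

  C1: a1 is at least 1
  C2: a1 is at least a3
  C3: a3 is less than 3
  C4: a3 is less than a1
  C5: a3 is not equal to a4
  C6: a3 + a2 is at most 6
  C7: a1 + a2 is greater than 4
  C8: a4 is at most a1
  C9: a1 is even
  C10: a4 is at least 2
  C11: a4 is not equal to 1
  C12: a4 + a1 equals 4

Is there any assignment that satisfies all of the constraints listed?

Try a1 = 2, a2 = 3, a3 = 1, a4 = 2.
Check constraint 6: a3 + a2 = 4; constraint 7: a1 + a2 = 5. The remaining constraints are straightforward to verify.

Satisfiable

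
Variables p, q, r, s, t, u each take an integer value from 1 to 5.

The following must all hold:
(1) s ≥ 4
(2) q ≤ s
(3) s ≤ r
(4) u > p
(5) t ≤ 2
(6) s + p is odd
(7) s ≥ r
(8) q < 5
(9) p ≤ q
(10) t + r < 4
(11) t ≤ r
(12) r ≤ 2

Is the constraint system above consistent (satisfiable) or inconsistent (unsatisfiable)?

From constraints 1 and 3: r ≥ s and s ≥ 4, so r ≥ 4. From constraint 12: r ≤ 2. But 2 < 4, so no value of r works.

Unsatisfiable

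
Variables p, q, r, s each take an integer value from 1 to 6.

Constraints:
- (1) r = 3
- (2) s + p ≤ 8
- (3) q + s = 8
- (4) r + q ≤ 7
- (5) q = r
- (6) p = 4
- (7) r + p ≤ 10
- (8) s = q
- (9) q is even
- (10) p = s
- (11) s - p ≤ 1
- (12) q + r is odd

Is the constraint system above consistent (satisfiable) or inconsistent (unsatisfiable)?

Constraint 6 fixes p = 4 and constraint 1 fixes r = 3. Constraints 5, 8, and 10 give p = s = q = r, so p = r. But 4 ≠ 3 — contradiction.

Unsatisfiable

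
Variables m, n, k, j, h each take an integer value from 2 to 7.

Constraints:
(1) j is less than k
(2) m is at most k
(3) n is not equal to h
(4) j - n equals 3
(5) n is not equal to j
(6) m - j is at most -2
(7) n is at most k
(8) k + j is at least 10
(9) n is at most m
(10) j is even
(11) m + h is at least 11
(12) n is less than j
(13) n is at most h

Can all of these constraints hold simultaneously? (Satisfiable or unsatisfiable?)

Take m = 4, n = 3, k = 7, j = 6, h = 7. Then constraint 4: j - n = 3; constraint 6: m - j = -2; constraint 8: k + j = 13, and every other listed constraint is also met.

Satisfiable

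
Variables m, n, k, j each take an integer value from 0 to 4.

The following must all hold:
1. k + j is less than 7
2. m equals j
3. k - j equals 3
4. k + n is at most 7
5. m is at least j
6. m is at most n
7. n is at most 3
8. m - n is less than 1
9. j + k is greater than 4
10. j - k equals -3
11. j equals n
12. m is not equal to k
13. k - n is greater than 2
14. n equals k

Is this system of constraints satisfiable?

From constraints 2, 11, and 14, m = j = n = k, so m = k. But constraint 12 says m ≠ k. Contradiction.

Unsatisfiable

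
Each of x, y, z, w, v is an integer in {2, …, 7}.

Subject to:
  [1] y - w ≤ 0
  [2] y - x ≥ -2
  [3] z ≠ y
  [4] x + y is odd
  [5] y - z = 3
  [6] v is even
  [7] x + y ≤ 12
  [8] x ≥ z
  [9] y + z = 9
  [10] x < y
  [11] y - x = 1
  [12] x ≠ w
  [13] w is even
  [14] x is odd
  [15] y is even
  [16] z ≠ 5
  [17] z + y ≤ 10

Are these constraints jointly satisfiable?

Satisfiable

Try x = 5, y = 6, z = 3, w = 6, v = 6.
Check constraint 1: y - w = 0; constraint 2: y - x = 1; constraint 5: y - z = 3. The remaining constraints are straightforward to verify.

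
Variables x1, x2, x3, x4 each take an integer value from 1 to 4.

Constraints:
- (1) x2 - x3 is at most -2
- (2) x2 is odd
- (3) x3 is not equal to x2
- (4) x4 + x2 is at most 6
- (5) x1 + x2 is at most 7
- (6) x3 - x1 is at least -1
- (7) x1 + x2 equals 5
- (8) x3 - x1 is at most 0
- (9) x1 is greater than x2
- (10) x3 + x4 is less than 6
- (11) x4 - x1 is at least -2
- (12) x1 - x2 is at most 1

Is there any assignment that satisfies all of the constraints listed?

Constraints 1, 8, and 12 give x2 − x1 ≥ -1, x1 − x3 ≥ 0, x3 − x2 ≥ 2.
Adding all 3 inequalities: the left sides telescope to 0, and the right sides sum to (-1) + 0 + 2 = 1. So 0 ≥ 1, which is false.

Unsatisfiable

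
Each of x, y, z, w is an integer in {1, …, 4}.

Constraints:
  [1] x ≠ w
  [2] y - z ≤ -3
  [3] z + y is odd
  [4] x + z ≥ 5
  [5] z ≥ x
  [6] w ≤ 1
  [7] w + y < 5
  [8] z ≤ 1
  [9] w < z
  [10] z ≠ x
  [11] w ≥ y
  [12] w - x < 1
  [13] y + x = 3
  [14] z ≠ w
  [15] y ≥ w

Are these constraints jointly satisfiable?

From constraints 6 and 11: y ≤ w ≤ 1. From constraints 5 and 8: x ≤ z ≤ 1. Hence y + x ≤ 2. But constraint 13 requires y + x = 3, and 3 > 2. Contradiction.

Unsatisfiable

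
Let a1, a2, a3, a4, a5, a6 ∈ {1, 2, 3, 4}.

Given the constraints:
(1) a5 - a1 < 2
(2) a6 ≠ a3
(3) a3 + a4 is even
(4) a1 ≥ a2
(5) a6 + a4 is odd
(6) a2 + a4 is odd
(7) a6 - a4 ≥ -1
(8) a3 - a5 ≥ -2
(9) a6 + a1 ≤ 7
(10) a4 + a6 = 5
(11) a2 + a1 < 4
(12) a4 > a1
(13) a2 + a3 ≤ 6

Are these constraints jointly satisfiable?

Satisfiable

The assignment a1 = 1, a2 = 1, a3 = 2, a4 = 2, a5 = 1, a6 = 3 works:
  constraint 1 holds since a5 - a1 = 0.
  constraint 7 holds since a6 - a4 = 1.
The rest check out directly.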